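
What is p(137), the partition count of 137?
11097645016

p(n) counts ways to write n as a sum of positive integers (order ignored).
Euler's pentagonal recurrence: p(k) = p(k-1) + p(k-2) - p(k-5) - p(k-7) + p(k-12) + p(k-15) - ... (offsets j(3j∓1)/2, signs ++--, p(0)=1, p(<0)=0).
DP table for k = 0..136: p(0)=1, p(1)=1, p(2)=2, p(3)=3, p(4)=5, p(5)=7, p(6)=11, p(7)=15, p(8)=22, p(9)=30, p(10)=42, p(11)=56, p(12)=77, p(13)=101, p(14)=135, p(15)=176, p(16)=231, p(17)=297, p(18)=385, p(19)=490, p(20)=627, p(21)=792, p(22)=1002, p(23)=1255, p(24)=1575, p(25)=1958, p(26)=2436, p(27)=3010, p(28)=3718, p(29)=4565, p(30)=5604, p(31)=6842, p(32)=8349, p(33)=10143, p(34)=12310, p(35)=14883, p(36)=17977, p(37)=21637, p(38)=26015, p(39)=31185, p(40)=37338, p(41)=44583, p(42)=53174, p(43)=63261, p(44)=75175, p(45)=89134, p(46)=105558, p(47)=124754, p(48)=147273, p(49)=173525, p(50)=204226, p(51)=239943, p(52)=281589, p(53)=329931, p(54)=386155, p(55)=451276, p(56)=526823, p(57)=614154, p(58)=715220, p(59)=831820, p(60)=966467, p(61)=1121505, p(62)=1300156, p(63)=1505499, p(64)=1741630, p(65)=2012558, p(66)=2323520, p(67)=2679689, p(68)=3087735, p(69)=3554345, p(70)=4087968, p(71)=4697205, p(72)=5392783, p(73)=6185689, p(74)=7089500, p(75)=8118264, p(76)=9289091, p(77)=10619863, p(78)=12132164, p(79)=13848650, p(80)=15796476, p(81)=18004327, p(82)=20506255, p(83)=23338469, p(84)=26543660, p(85)=30167357, p(86)=34262962, p(87)=38887673, p(88)=44108109, p(89)=49995925, p(90)=56634173, p(91)=64112359, p(92)=72533807, p(93)=82010177, p(94)=92669720, p(95)=104651419, p(96)=118114304, p(97)=133230930, p(98)=150198136, p(99)=169229875, p(100)=190569292, p(101)=214481126, p(102)=241265379, p(103)=271248950, p(104)=304801365, p(105)=342325709, p(106)=384276336, p(107)=431149389, p(108)=483502844, p(109)=541946240, p(110)=607163746, p(111)=679903203, p(112)=761002156, p(113)=851376628, p(114)=952050665, p(115)=1064144451, p(116)=1188908248, p(117)=1327710076, p(118)=1482074143, p(119)=1653668665, p(120)=1844349560, p(121)=2056148051, p(122)=2291320912, p(123)=2552338241, p(124)=2841940500, p(125)=3163127352, p(126)=3519222692, p(127)=3913864295, p(128)=4351078600, p(129)=4835271870, p(130)=5371315400, p(131)=5964539504, p(132)=6620830889, p(133)=7346629512, p(134)=8149040695, p(135)=9035836076, p(136)=10015581680.
Final step: p(137) = p(136) + p(135) - p(132) - p(130) + p(125) + p(122) - p(115) - p(111) + p(102) + p(97) - p(86) - p(80) + p(67) + p(60) - p(45) - p(37) + p(20) + p(11)
= 10015581680 + 9035836076 - 6620830889 - 5371315400 + 3163127352 + 2291320912 - 1064144451 - 679903203 + 241265379 + 133230930 - 34262962 - 15796476 + 2679689 + 966467 - 89134 - 21637 + 627 + 56
= 11097645016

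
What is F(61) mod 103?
15

Matrix identity: Q^n = [[F_(n+1), F_n], [F_n, F_(n-1)]] with Q = [[1,1],[1,0]].
n = 61 = 111101₂. Square-and-multiply, entries mod 103:
Q^1 = [[1,1],[1,0]]
Q^3 = (Q^1)²·Q = [[3,2],[2,1]]
Q^7 = (Q^3)²·Q = [[21,13],[13,8]]
Q^15 = (Q^7)²·Q = [[60,95],[95,68]]
Q^30 = (Q^15)² = [[59,6],[6,53]]
Q^61 = (Q^30)²·Q = [[69,15],[15,54]]
F_61 mod 103 = Q^61[0][1] = 15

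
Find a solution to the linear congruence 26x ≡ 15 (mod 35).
x ≡ 10 (mod 35)

gcd(26, 35) = 1, which divides 15, so solutions exist.
Find 26^(-1) mod 35 by the extended Euclidean algorithm:
35 = 1 × 26 + 9  ⟹  9 = (1)·35 + (-1)·26
26 = 2 × 9 + 8  ⟹  8 = (-2)·35 + (3)·26
9 = 1 × 8 + 1  ⟹  1 = (3)·35 + (-4)·26
So (-4)·26 ≡ 1 (mod 35), i.e. 26^(-1) ≡ -4 ≡ 31 (mod 35).
x ≡ 31 × 15 = 465 ≡ 10 (mod 35).
Check: 26 × 10 = 260 ≡ 15 (mod 35).
Unique solution: x ≡ 10 (mod 35)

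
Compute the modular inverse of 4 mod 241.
181

gcd(4, 241) = 1, so the inverse exists.
Extended Euclidean algorithm on (241, 4):
241 = 60 × 4 + 1  ⟹  1 = (1)·241 + (-60)·4
So (-60)·4 ≡ 1 (mod 241), i.e. 4^(-1) ≡ -60 ≡ 181 (mod 241).
Check: 4 × 181 = 724 ≡ 1 (mod 241)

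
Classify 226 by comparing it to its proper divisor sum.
deficient

Proper divisors of 226: sum = 1 + 2 + 113 = 116
Since 116 < 226, 226 is deficient.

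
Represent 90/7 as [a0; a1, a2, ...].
[12; 1, 6]

Euclidean algorithm steps:
90 = 12 × 7 + 6
7 = 1 × 6 + 1
6 = 6 × 1 + 0
Continued fraction: [12; 1, 6]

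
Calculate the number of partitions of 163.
142798995930

p(n) counts ways to write n as a sum of positive integers (order ignored).
Euler's pentagonal recurrence: p(k) = p(k-1) + p(k-2) - p(k-5) - p(k-7) + p(k-12) + p(k-15) - ... (offsets j(3j∓1)/2, signs ++--, p(0)=1, p(<0)=0).
DP table for k = 0..162: p(0)=1, p(1)=1, p(2)=2, p(3)=3, p(4)=5, p(5)=7, p(6)=11, p(7)=15, p(8)=22, p(9)=30, p(10)=42, p(11)=56, p(12)=77, p(13)=101, p(14)=135, p(15)=176, p(16)=231, p(17)=297, p(18)=385, p(19)=490, p(20)=627, p(21)=792, p(22)=1002, p(23)=1255, p(24)=1575, p(25)=1958, p(26)=2436, p(27)=3010, p(28)=3718, p(29)=4565, p(30)=5604, p(31)=6842, p(32)=8349, p(33)=10143, p(34)=12310, p(35)=14883, p(36)=17977, p(37)=21637, p(38)=26015, p(39)=31185, p(40)=37338, p(41)=44583, p(42)=53174, p(43)=63261, p(44)=75175, p(45)=89134, p(46)=105558, p(47)=124754, p(48)=147273, p(49)=173525, p(50)=204226, p(51)=239943, p(52)=281589, p(53)=329931, p(54)=386155, p(55)=451276, p(56)=526823, p(57)=614154, p(58)=715220, p(59)=831820, p(60)=966467, p(61)=1121505, p(62)=1300156, p(63)=1505499, p(64)=1741630, p(65)=2012558, p(66)=2323520, p(67)=2679689, p(68)=3087735, p(69)=3554345, p(70)=4087968, p(71)=4697205, p(72)=5392783, p(73)=6185689, p(74)=7089500, p(75)=8118264, p(76)=9289091, p(77)=10619863, p(78)=12132164, p(79)=13848650, p(80)=15796476, p(81)=18004327, p(82)=20506255, p(83)=23338469, p(84)=26543660, p(85)=30167357, p(86)=34262962, p(87)=38887673, p(88)=44108109, p(89)=49995925, p(90)=56634173, p(91)=64112359, p(92)=72533807, p(93)=82010177, p(94)=92669720, p(95)=104651419, p(96)=118114304, p(97)=133230930, p(98)=150198136, p(99)=169229875, p(100)=190569292, p(101)=214481126, p(102)=241265379, p(103)=271248950, p(104)=304801365, p(105)=342325709, p(106)=384276336, p(107)=431149389, p(108)=483502844, p(109)=541946240, p(110)=607163746, p(111)=679903203, p(112)=761002156, p(113)=851376628, p(114)=952050665, p(115)=1064144451, p(116)=1188908248, p(117)=1327710076, p(118)=1482074143, p(119)=1653668665, p(120)=1844349560, p(121)=2056148051, p(122)=2291320912, p(123)=2552338241, p(124)=2841940500, p(125)=3163127352, p(126)=3519222692, p(127)=3913864295, p(128)=4351078600, p(129)=4835271870, p(130)=5371315400, p(131)=5964539504, p(132)=6620830889, p(133)=7346629512, p(134)=8149040695, p(135)=9035836076, p(136)=10015581680, p(137)=11097645016, p(138)=12292341831, p(139)=13610949895, p(140)=15065878135, p(141)=16670689208, p(142)=18440293320, p(143)=20390982757, p(144)=22540654445, p(145)=24908858009, p(146)=27517052599, p(147)=30388671978, p(148)=33549419497, p(149)=37027355200, p(150)=40853235313, p(151)=45060624582, p(152)=49686288421, p(153)=54770336324, p(154)=60356673280, p(155)=66493182097, p(156)=73232243759, p(157)=80630964769, p(158)=88751778802, p(159)=97662728555, p(160)=107438159466, p(161)=118159068427, p(162)=129913904637.
Final step: p(163) = p(162) + p(161) - p(158) - p(156) + p(151) + p(148) - p(141) - p(137) + p(128) + p(123) - p(112) - p(106) + p(93) + p(86) - p(71) - p(63) + p(46) + p(37) - p(18) - p(8)
= 129913904637 + 118159068427 - 88751778802 - 73232243759 + 45060624582 + 33549419497 - 16670689208 - 11097645016 + 4351078600 + 2552338241 - 761002156 - 384276336 + 82010177 + 34262962 - 4697205 - 1505499 + 105558 + 21637 - 385 - 22
= 142798995930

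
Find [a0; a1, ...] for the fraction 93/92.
[1; 92]

Euclidean algorithm steps:
93 = 1 × 92 + 1
92 = 92 × 1 + 0
Continued fraction: [1; 92]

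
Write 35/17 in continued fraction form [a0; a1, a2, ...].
[2; 17]

Euclidean algorithm steps:
35 = 2 × 17 + 1
17 = 17 × 1 + 0
Continued fraction: [2; 17]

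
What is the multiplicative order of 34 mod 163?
81

163 is prime, so ord(34) divides φ(163) = 162.
Divisors of 162: 1, 2, 3, 6, 9, 18, 27, 54, 81, 162.
Repeated squaring: 34^1 ≡ 34, 34^2 ≡ 15, 34^4 ≡ 62, 34^8 ≡ 95, 34^16 ≡ 60, 34^32 ≡ 14, 34^64 ≡ 33, 34^128 ≡ 111 (mod 163).
Test 34^d mod 163 for each divisor d in increasing order:
34^1 ≡ 34
34^2 ≡ 15
34^3 = 34^2·34^1 ≡ 21
34^6 = 34^4·34^2 ≡ 115
34^9 = 34^8·34^1 ≡ 133
34^18 = 34^16·34^2 ≡ 85
34^27 = 34^16·34^8·34^2·34^1 ≡ 58
34^54 = 34^32·34^16·34^4·34^2 ≡ 104
34^81 = 34^64·34^16·34^1 ≡ 1  ← first divisor giving 1
The order is 81.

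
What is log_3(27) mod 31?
3

Baby-step giant-step with step n = ⌈√31⌉ = 6.
Baby steps 3^j mod 31 (j:value) for j=0..5: 0:1, 1:3, 2:9, 3:27, 4:19, 5:26.
h = 27 is already in the table at j=3, so x = 3.
Check: 3^3 ≡ 27 (mod 31).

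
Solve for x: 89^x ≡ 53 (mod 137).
111

Baby-step giant-step with step n = ⌈√137⌉ = 12.
Baby steps 89^j mod 137 (j:value) for j=0..11: 0:1, 1:89, 2:112, 3:104, 4:77, 5:3, 6:130, 7:62, 8:38, 9:94, 10:9, 11:116.
Giant-step multiplier: 89^(-12) ≡ 89^(136-12) = 89^124 ≡ 14 (mod 137).
Giant steps γ_i = 53·14^i mod 137: γ_0=53, γ_1=57, γ_2=113, γ_3=75, γ_4=91, γ_5=41, γ_6=26, γ_7=90, γ_8=27, γ_9=104 (in table at j=3).
x = i·n + j = 9·12 + 3 = 111.
Check: 89^111 ≡ 53 (mod 137).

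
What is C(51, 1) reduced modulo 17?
0

Using Lucas' theorem:
Write n=51 and k=1 in base 17:
n in base 17: [3, 0]
k in base 17: [0, 1]
C(51,1) mod 17 = ∏ C(n_i, k_i) mod 17
Digit binomials (mod 17): C(3,0) = 1; C(0,1) = 0 (k_i > n_i)
Product: 1 × 0 = 0 ≡ 0 (mod 17)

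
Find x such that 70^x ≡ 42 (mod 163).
113

Baby-step giant-step with step n = ⌈√163⌉ = 13.
Baby steps 70^j mod 163 (j:value) for j=0..12: 0:1, 1:70, 2:10, 3:48, 4:100, 5:154, 6:22, 7:73, 8:57, 9:78, 10:81, 11:128, 12:158.
Giant-step multiplier: 70^(-13) ≡ 70^(162-13) = 70^149 ≡ 129 (mod 163).
Giant steps γ_i = 42·129^i mod 163: γ_0=42, γ_1=39, γ_2=141, γ_3=96, γ_4=159, γ_5=136, γ_6=103, γ_7=84, γ_8=78 (in table at j=9).
x = i·n + j = 8·13 + 9 = 113.
Check: 70^113 ≡ 42 (mod 163).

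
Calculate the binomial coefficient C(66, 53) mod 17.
3

Using Lucas' theorem:
Write n=66 and k=53 in base 17:
n in base 17: [3, 15]
k in base 17: [3, 2]
C(66,53) mod 17 = ∏ C(n_i, k_i) mod 17
Digit binomials (mod 17): C(3,3) = 1; C(15,2) = 105 ≡ 3
Product: 1 × 3 = 3 ≡ 3 (mod 17)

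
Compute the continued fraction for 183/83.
[2; 4, 1, 7, 2]

Euclidean algorithm steps:
183 = 2 × 83 + 17
83 = 4 × 17 + 15
17 = 1 × 15 + 2
15 = 7 × 2 + 1
2 = 2 × 1 + 0
Continued fraction: [2; 4, 1, 7, 2]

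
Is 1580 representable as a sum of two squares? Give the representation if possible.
Not possible

Factorization: 1580 = 2^2 × 5 × 79
By Fermat: n is sum of two squares iff every prime p ≡ 3 (mod 4) appears to even power.
Prime(s) ≡ 3 (mod 4) with odd exponent: [(79, 1)]
Therefore 1580 cannot be expressed as a² + b².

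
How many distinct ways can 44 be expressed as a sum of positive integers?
75175

p(n) counts ways to write n as a sum of positive integers (order ignored).
Euler's pentagonal recurrence: p(k) = p(k-1) + p(k-2) - p(k-5) - p(k-7) + p(k-12) + p(k-15) - ... (offsets j(3j∓1)/2, signs ++--, p(0)=1, p(<0)=0).
DP table for k = 0..43: p(0)=1, p(1)=1, p(2)=2, p(3)=3, p(4)=5, p(5)=7, p(6)=11, p(7)=15, p(8)=22, p(9)=30, p(10)=42, p(11)=56, p(12)=77, p(13)=101, p(14)=135, p(15)=176, p(16)=231, p(17)=297, p(18)=385, p(19)=490, p(20)=627, p(21)=792, p(22)=1002, p(23)=1255, p(24)=1575, p(25)=1958, p(26)=2436, p(27)=3010, p(28)=3718, p(29)=4565, p(30)=5604, p(31)=6842, p(32)=8349, p(33)=10143, p(34)=12310, p(35)=14883, p(36)=17977, p(37)=21637, p(38)=26015, p(39)=31185, p(40)=37338, p(41)=44583, p(42)=53174, p(43)=63261.
Final step: p(44) = p(43) + p(42) - p(39) - p(37) + p(32) + p(29) - p(22) - p(18) + p(9) + p(4)
= 63261 + 53174 - 31185 - 21637 + 8349 + 4565 - 1002 - 385 + 30 + 5
= 75175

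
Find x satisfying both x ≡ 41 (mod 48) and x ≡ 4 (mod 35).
809

Using Chinese Remainder Theorem:
M = 48 × 35 = 1680
M1 = 35, M2 = 48
y1 = 35^(-1) mod 48 = 11
y2 = 48^(-1) mod 35 = 27
x = (41×35×11 + 4×48×27) mod 1680 = 809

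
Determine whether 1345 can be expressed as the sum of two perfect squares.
7² + 36² (a=7, b=36)

Factorization: 1345 = 5 × 269
By Fermat: n is sum of two squares iff every prime p ≡ 3 (mod 4) appears to even power.
All primes ≡ 3 (mod 4) appear to even power.
Search a = 0, 1, 2, … for 1345 - a² a perfect square: first hit at a = 7: 1345 - 49 = 1296 = 36².
1345 = 7² + 36² = 49 + 1296 ✓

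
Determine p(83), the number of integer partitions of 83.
23338469

p(n) counts ways to write n as a sum of positive integers (order ignored).
Euler's pentagonal recurrence: p(k) = p(k-1) + p(k-2) - p(k-5) - p(k-7) + p(k-12) + p(k-15) - ... (offsets j(3j∓1)/2, signs ++--, p(0)=1, p(<0)=0).
DP table for k = 0..82: p(0)=1, p(1)=1, p(2)=2, p(3)=3, p(4)=5, p(5)=7, p(6)=11, p(7)=15, p(8)=22, p(9)=30, p(10)=42, p(11)=56, p(12)=77, p(13)=101, p(14)=135, p(15)=176, p(16)=231, p(17)=297, p(18)=385, p(19)=490, p(20)=627, p(21)=792, p(22)=1002, p(23)=1255, p(24)=1575, p(25)=1958, p(26)=2436, p(27)=3010, p(28)=3718, p(29)=4565, p(30)=5604, p(31)=6842, p(32)=8349, p(33)=10143, p(34)=12310, p(35)=14883, p(36)=17977, p(37)=21637, p(38)=26015, p(39)=31185, p(40)=37338, p(41)=44583, p(42)=53174, p(43)=63261, p(44)=75175, p(45)=89134, p(46)=105558, p(47)=124754, p(48)=147273, p(49)=173525, p(50)=204226, p(51)=239943, p(52)=281589, p(53)=329931, p(54)=386155, p(55)=451276, p(56)=526823, p(57)=614154, p(58)=715220, p(59)=831820, p(60)=966467, p(61)=1121505, p(62)=1300156, p(63)=1505499, p(64)=1741630, p(65)=2012558, p(66)=2323520, p(67)=2679689, p(68)=3087735, p(69)=3554345, p(70)=4087968, p(71)=4697205, p(72)=5392783, p(73)=6185689, p(74)=7089500, p(75)=8118264, p(76)=9289091, p(77)=10619863, p(78)=12132164, p(79)=13848650, p(80)=15796476, p(81)=18004327, p(82)=20506255.
Final step: p(83) = p(82) + p(81) - p(78) - p(76) + p(71) + p(68) - p(61) - p(57) + p(48) + p(43) - p(32) - p(26) + p(13) + p(6)
= 20506255 + 18004327 - 12132164 - 9289091 + 4697205 + 3087735 - 1121505 - 614154 + 147273 + 63261 - 8349 - 2436 + 101 + 11
= 23338469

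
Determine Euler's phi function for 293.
292

293 = 293
φ(n) = n × ∏(1 - 1/p) for each prime p dividing n
φ(293) = 293 × (1 - 1/293) = 292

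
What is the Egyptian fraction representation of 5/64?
1/13 + 1/832

Greedy algorithm:
5/64: ceiling(64/5) = 13, use 1/13
1/832: ceiling(832/1) = 832, use 1/832
Result: 5/64 = 1/13 + 1/832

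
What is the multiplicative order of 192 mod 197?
196

197 is prime, so ord(192) divides φ(197) = 196.
Divisors of 196: 1, 2, 4, 7, 14, 28, 49, 98, 196.
Repeated squaring: 192^1 ≡ 192, 192^2 ≡ 25, 192^4 ≡ 34, 192^8 ≡ 171, 192^16 ≡ 85, 192^32 ≡ 133, 192^64 ≡ 156, 192^128 ≡ 105 (mod 197).
Test 192^d mod 197 for each divisor d in increasing order:
192^1 ≡ 192
192^2 ≡ 25
192^4 ≡ 34
192^7 = 192^4·192^2·192^1 ≡ 84
192^14 = 192^8·192^4·192^2 ≡ 161
192^28 = 192^16·192^8·192^4 ≡ 114
192^49 = 192^32·192^16·192^1 ≡ 14
192^98 = 192^64·192^32·192^2 ≡ 196
192^196 = 192^128·192^64·192^4 ≡ 1  ← first divisor giving 1
The order is 196.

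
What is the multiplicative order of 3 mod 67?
22

67 is prime, so ord(3) divides φ(67) = 66.
Divisors of 66: 1, 2, 3, 6, 11, 22, 33, 66.
Repeated squaring: 3^1 ≡ 3, 3^2 ≡ 9, 3^4 ≡ 14, 3^8 ≡ 62, 3^16 ≡ 25, 3^32 ≡ 22, 3^64 ≡ 15 (mod 67).
Test 3^d mod 67 for each divisor d in increasing order:
3^1 ≡ 3
3^2 ≡ 9
3^3 = 3^2·3^1 ≡ 27
3^6 = 3^4·3^2 ≡ 59
3^11 = 3^8·3^2·3^1 ≡ 66
3^22 = 3^16·3^4·3^2 ≡ 1  ← first divisor giving 1
The order is 22.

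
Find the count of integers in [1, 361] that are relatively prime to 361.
342

361 = 19^2
φ(n) = n × ∏(1 - 1/p) for each prime p dividing n
φ(361) = 361 × (1 - 1/19) = 342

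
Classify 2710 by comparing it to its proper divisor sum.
deficient

Proper divisors of 2710: sum = 1 + 2 + 5 + 10 + 271 + 542 + 1355 = 2186
Since 2186 < 2710, 2710 is deficient.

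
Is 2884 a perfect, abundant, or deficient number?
abundant

Proper divisors of 2884: sum = 1 + 2 + 4 + 7 + 14 + 28 + 103 + 206 + 412 + 721 + 1442 = 2940
Since 2940 > 2884, 2884 is abundant.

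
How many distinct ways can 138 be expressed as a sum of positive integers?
12292341831

p(n) counts ways to write n as a sum of positive integers (order ignored).
Euler's pentagonal recurrence: p(k) = p(k-1) + p(k-2) - p(k-5) - p(k-7) + p(k-12) + p(k-15) - ... (offsets j(3j∓1)/2, signs ++--, p(0)=1, p(<0)=0).
DP table for k = 0..137: p(0)=1, p(1)=1, p(2)=2, p(3)=3, p(4)=5, p(5)=7, p(6)=11, p(7)=15, p(8)=22, p(9)=30, p(10)=42, p(11)=56, p(12)=77, p(13)=101, p(14)=135, p(15)=176, p(16)=231, p(17)=297, p(18)=385, p(19)=490, p(20)=627, p(21)=792, p(22)=1002, p(23)=1255, p(24)=1575, p(25)=1958, p(26)=2436, p(27)=3010, p(28)=3718, p(29)=4565, p(30)=5604, p(31)=6842, p(32)=8349, p(33)=10143, p(34)=12310, p(35)=14883, p(36)=17977, p(37)=21637, p(38)=26015, p(39)=31185, p(40)=37338, p(41)=44583, p(42)=53174, p(43)=63261, p(44)=75175, p(45)=89134, p(46)=105558, p(47)=124754, p(48)=147273, p(49)=173525, p(50)=204226, p(51)=239943, p(52)=281589, p(53)=329931, p(54)=386155, p(55)=451276, p(56)=526823, p(57)=614154, p(58)=715220, p(59)=831820, p(60)=966467, p(61)=1121505, p(62)=1300156, p(63)=1505499, p(64)=1741630, p(65)=2012558, p(66)=2323520, p(67)=2679689, p(68)=3087735, p(69)=3554345, p(70)=4087968, p(71)=4697205, p(72)=5392783, p(73)=6185689, p(74)=7089500, p(75)=8118264, p(76)=9289091, p(77)=10619863, p(78)=12132164, p(79)=13848650, p(80)=15796476, p(81)=18004327, p(82)=20506255, p(83)=23338469, p(84)=26543660, p(85)=30167357, p(86)=34262962, p(87)=38887673, p(88)=44108109, p(89)=49995925, p(90)=56634173, p(91)=64112359, p(92)=72533807, p(93)=82010177, p(94)=92669720, p(95)=104651419, p(96)=118114304, p(97)=133230930, p(98)=150198136, p(99)=169229875, p(100)=190569292, p(101)=214481126, p(102)=241265379, p(103)=271248950, p(104)=304801365, p(105)=342325709, p(106)=384276336, p(107)=431149389, p(108)=483502844, p(109)=541946240, p(110)=607163746, p(111)=679903203, p(112)=761002156, p(113)=851376628, p(114)=952050665, p(115)=1064144451, p(116)=1188908248, p(117)=1327710076, p(118)=1482074143, p(119)=1653668665, p(120)=1844349560, p(121)=2056148051, p(122)=2291320912, p(123)=2552338241, p(124)=2841940500, p(125)=3163127352, p(126)=3519222692, p(127)=3913864295, p(128)=4351078600, p(129)=4835271870, p(130)=5371315400, p(131)=5964539504, p(132)=6620830889, p(133)=7346629512, p(134)=8149040695, p(135)=9035836076, p(136)=10015581680, p(137)=11097645016.
Final step: p(138) = p(137) + p(136) - p(133) - p(131) + p(126) + p(123) - p(116) - p(112) + p(103) + p(98) - p(87) - p(81) + p(68) + p(61) - p(46) - p(38) + p(21) + p(12)
= 11097645016 + 10015581680 - 7346629512 - 5964539504 + 3519222692 + 2552338241 - 1188908248 - 761002156 + 271248950 + 150198136 - 38887673 - 18004327 + 3087735 + 1121505 - 105558 - 26015 + 792 + 77
= 12292341831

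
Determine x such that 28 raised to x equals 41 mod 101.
95

Baby-step giant-step with step n = ⌈√101⌉ = 11.
Baby steps 28^j mod 101 (j:value) for j=0..10: 0:1, 1:28, 2:77, 3:35, 4:71, 5:69, 6:13, 7:61, 8:92, 9:51, 10:14.
Giant-step multiplier: 28^(-11) ≡ 28^(100-11) = 28^89 ≡ 42 (mod 101).
Giant steps γ_i = 41·42^i mod 101: γ_0=41, γ_1=5, γ_2=8, γ_3=33, γ_4=73, γ_5=36, γ_6=98, γ_7=76, γ_8=61 (in table at j=7).
x = i·n + j = 8·11 + 7 = 95.
Check: 28^95 ≡ 41 (mod 101).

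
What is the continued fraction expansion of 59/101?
[0; 1, 1, 2, 2, 8]

Euclidean algorithm steps:
59 = 0 × 101 + 59
101 = 1 × 59 + 42
59 = 1 × 42 + 17
42 = 2 × 17 + 8
17 = 2 × 8 + 1
8 = 8 × 1 + 0
Continued fraction: [0; 1, 1, 2, 2, 8]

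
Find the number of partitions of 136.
10015581680

p(n) counts ways to write n as a sum of positive integers (order ignored).
Euler's pentagonal recurrence: p(k) = p(k-1) + p(k-2) - p(k-5) - p(k-7) + p(k-12) + p(k-15) - ... (offsets j(3j∓1)/2, signs ++--, p(0)=1, p(<0)=0).
DP table for k = 0..135: p(0)=1, p(1)=1, p(2)=2, p(3)=3, p(4)=5, p(5)=7, p(6)=11, p(7)=15, p(8)=22, p(9)=30, p(10)=42, p(11)=56, p(12)=77, p(13)=101, p(14)=135, p(15)=176, p(16)=231, p(17)=297, p(18)=385, p(19)=490, p(20)=627, p(21)=792, p(22)=1002, p(23)=1255, p(24)=1575, p(25)=1958, p(26)=2436, p(27)=3010, p(28)=3718, p(29)=4565, p(30)=5604, p(31)=6842, p(32)=8349, p(33)=10143, p(34)=12310, p(35)=14883, p(36)=17977, p(37)=21637, p(38)=26015, p(39)=31185, p(40)=37338, p(41)=44583, p(42)=53174, p(43)=63261, p(44)=75175, p(45)=89134, p(46)=105558, p(47)=124754, p(48)=147273, p(49)=173525, p(50)=204226, p(51)=239943, p(52)=281589, p(53)=329931, p(54)=386155, p(55)=451276, p(56)=526823, p(57)=614154, p(58)=715220, p(59)=831820, p(60)=966467, p(61)=1121505, p(62)=1300156, p(63)=1505499, p(64)=1741630, p(65)=2012558, p(66)=2323520, p(67)=2679689, p(68)=3087735, p(69)=3554345, p(70)=4087968, p(71)=4697205, p(72)=5392783, p(73)=6185689, p(74)=7089500, p(75)=8118264, p(76)=9289091, p(77)=10619863, p(78)=12132164, p(79)=13848650, p(80)=15796476, p(81)=18004327, p(82)=20506255, p(83)=23338469, p(84)=26543660, p(85)=30167357, p(86)=34262962, p(87)=38887673, p(88)=44108109, p(89)=49995925, p(90)=56634173, p(91)=64112359, p(92)=72533807, p(93)=82010177, p(94)=92669720, p(95)=104651419, p(96)=118114304, p(97)=133230930, p(98)=150198136, p(99)=169229875, p(100)=190569292, p(101)=214481126, p(102)=241265379, p(103)=271248950, p(104)=304801365, p(105)=342325709, p(106)=384276336, p(107)=431149389, p(108)=483502844, p(109)=541946240, p(110)=607163746, p(111)=679903203, p(112)=761002156, p(113)=851376628, p(114)=952050665, p(115)=1064144451, p(116)=1188908248, p(117)=1327710076, p(118)=1482074143, p(119)=1653668665, p(120)=1844349560, p(121)=2056148051, p(122)=2291320912, p(123)=2552338241, p(124)=2841940500, p(125)=3163127352, p(126)=3519222692, p(127)=3913864295, p(128)=4351078600, p(129)=4835271870, p(130)=5371315400, p(131)=5964539504, p(132)=6620830889, p(133)=7346629512, p(134)=8149040695, p(135)=9035836076.
Final step: p(136) = p(135) + p(134) - p(131) - p(129) + p(124) + p(121) - p(114) - p(110) + p(101) + p(96) - p(85) - p(79) + p(66) + p(59) - p(44) - p(36) + p(19) + p(10)
= 9035836076 + 8149040695 - 5964539504 - 4835271870 + 2841940500 + 2056148051 - 952050665 - 607163746 + 214481126 + 118114304 - 30167357 - 13848650 + 2323520 + 831820 - 75175 - 17977 + 490 + 42
= 10015581680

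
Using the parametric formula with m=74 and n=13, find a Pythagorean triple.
(5307, 1924, 5645)

Euclid's formula: a = m² - n², b = 2mn, c = m² + n²
m = 74, n = 13
a = 74² - 13² = 5476 - 169 = 5307
b = 2 × 74 × 13 = 1924
c = 74² + 13² = 5476 + 169 = 5645
Verification: 5307² + 1924² = 28164249 + 3701776 = 31866025 = 5645² ✓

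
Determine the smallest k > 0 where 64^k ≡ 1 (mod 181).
30

181 is prime, so ord(64) divides φ(181) = 180.
Divisors of 180: 1, 2, 3, 4, 5, 6, 9, 10, 12, 15, 18, 20, 30, 36, 45, 60, 90, 180.
Repeated squaring: 64^1 ≡ 64, 64^2 ≡ 114, 64^4 ≡ 145, 64^8 ≡ 29, 64^16 ≡ 117, 64^32 ≡ 114, 64^64 ≡ 145, 64^128 ≡ 29 (mod 181).
Test 64^d mod 181 for each divisor d in increasing order:
64^1 ≡ 64
64^2 ≡ 114
64^3 = 64^2·64^1 ≡ 56
64^4 ≡ 145
64^5 = 64^4·64^1 ≡ 49
64^6 = 64^4·64^2 ≡ 59
64^9 = 64^8·64^1 ≡ 46
64^10 = 64^8·64^2 ≡ 48
64^12 = 64^8·64^4 ≡ 42
64^15 = 64^8·64^4·64^2·64^1 ≡ 180
64^18 = 64^16·64^2 ≡ 125
64^20 = 64^16·64^4 ≡ 132
64^30 = 64^16·64^8·64^4·64^2 ≡ 1  ← first divisor giving 1
The order is 30.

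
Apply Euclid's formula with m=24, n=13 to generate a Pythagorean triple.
(407, 624, 745)

Euclid's formula: a = m² - n², b = 2mn, c = m² + n²
m = 24, n = 13
a = 24² - 13² = 576 - 169 = 407
b = 2 × 24 × 13 = 624
c = 24² + 13² = 576 + 169 = 745
Verification: 407² + 624² = 165649 + 389376 = 555025 = 745² ✓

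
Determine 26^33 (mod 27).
26

Repeated squaring. Binary of 33 = 100001.
26^1 ≡ 26 (mod 27); 26^2 ≡ 1 (mod 27); 26^4 ≡ 1 (mod 27); 26^8 ≡ 1 (mod 27); 26^16 ≡ 1 (mod 27); 26^32 ≡ 1 (mod 27)
26^33 = 26^1 × 26^32 ≡ 26 (mod 27)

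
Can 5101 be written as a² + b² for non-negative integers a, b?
50² + 51² (a=50, b=51)

Factorization: 5101 = 5101
By Fermat: n is sum of two squares iff every prime p ≡ 3 (mod 4) appears to even power.
All primes ≡ 3 (mod 4) appear to even power.
Search a = 0, 1, 2, … for 5101 - a² a perfect square: first hit at a = 50: 5101 - 2500 = 2601 = 51².
5101 = 50² + 51² = 2500 + 2601 ✓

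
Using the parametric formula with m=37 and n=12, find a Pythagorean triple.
(1225, 888, 1513)

Euclid's formula: a = m² - n², b = 2mn, c = m² + n²
m = 37, n = 12
a = 37² - 12² = 1369 - 144 = 1225
b = 2 × 37 × 12 = 888
c = 37² + 12² = 1369 + 144 = 1513
Verification: 1225² + 888² = 1500625 + 788544 = 2289169 = 1513² ✓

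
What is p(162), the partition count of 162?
129913904637

p(n) counts ways to write n as a sum of positive integers (order ignored).
Euler's pentagonal recurrence: p(k) = p(k-1) + p(k-2) - p(k-5) - p(k-7) + p(k-12) + p(k-15) - ... (offsets j(3j∓1)/2, signs ++--, p(0)=1, p(<0)=0).
DP table for k = 0..161: p(0)=1, p(1)=1, p(2)=2, p(3)=3, p(4)=5, p(5)=7, p(6)=11, p(7)=15, p(8)=22, p(9)=30, p(10)=42, p(11)=56, p(12)=77, p(13)=101, p(14)=135, p(15)=176, p(16)=231, p(17)=297, p(18)=385, p(19)=490, p(20)=627, p(21)=792, p(22)=1002, p(23)=1255, p(24)=1575, p(25)=1958, p(26)=2436, p(27)=3010, p(28)=3718, p(29)=4565, p(30)=5604, p(31)=6842, p(32)=8349, p(33)=10143, p(34)=12310, p(35)=14883, p(36)=17977, p(37)=21637, p(38)=26015, p(39)=31185, p(40)=37338, p(41)=44583, p(42)=53174, p(43)=63261, p(44)=75175, p(45)=89134, p(46)=105558, p(47)=124754, p(48)=147273, p(49)=173525, p(50)=204226, p(51)=239943, p(52)=281589, p(53)=329931, p(54)=386155, p(55)=451276, p(56)=526823, p(57)=614154, p(58)=715220, p(59)=831820, p(60)=966467, p(61)=1121505, p(62)=1300156, p(63)=1505499, p(64)=1741630, p(65)=2012558, p(66)=2323520, p(67)=2679689, p(68)=3087735, p(69)=3554345, p(70)=4087968, p(71)=4697205, p(72)=5392783, p(73)=6185689, p(74)=7089500, p(75)=8118264, p(76)=9289091, p(77)=10619863, p(78)=12132164, p(79)=13848650, p(80)=15796476, p(81)=18004327, p(82)=20506255, p(83)=23338469, p(84)=26543660, p(85)=30167357, p(86)=34262962, p(87)=38887673, p(88)=44108109, p(89)=49995925, p(90)=56634173, p(91)=64112359, p(92)=72533807, p(93)=82010177, p(94)=92669720, p(95)=104651419, p(96)=118114304, p(97)=133230930, p(98)=150198136, p(99)=169229875, p(100)=190569292, p(101)=214481126, p(102)=241265379, p(103)=271248950, p(104)=304801365, p(105)=342325709, p(106)=384276336, p(107)=431149389, p(108)=483502844, p(109)=541946240, p(110)=607163746, p(111)=679903203, p(112)=761002156, p(113)=851376628, p(114)=952050665, p(115)=1064144451, p(116)=1188908248, p(117)=1327710076, p(118)=1482074143, p(119)=1653668665, p(120)=1844349560, p(121)=2056148051, p(122)=2291320912, p(123)=2552338241, p(124)=2841940500, p(125)=3163127352, p(126)=3519222692, p(127)=3913864295, p(128)=4351078600, p(129)=4835271870, p(130)=5371315400, p(131)=5964539504, p(132)=6620830889, p(133)=7346629512, p(134)=8149040695, p(135)=9035836076, p(136)=10015581680, p(137)=11097645016, p(138)=12292341831, p(139)=13610949895, p(140)=15065878135, p(141)=16670689208, p(142)=18440293320, p(143)=20390982757, p(144)=22540654445, p(145)=24908858009, p(146)=27517052599, p(147)=30388671978, p(148)=33549419497, p(149)=37027355200, p(150)=40853235313, p(151)=45060624582, p(152)=49686288421, p(153)=54770336324, p(154)=60356673280, p(155)=66493182097, p(156)=73232243759, p(157)=80630964769, p(158)=88751778802, p(159)=97662728555, p(160)=107438159466, p(161)=118159068427.
Final step: p(162) = p(161) + p(160) - p(157) - p(155) + p(150) + p(147) - p(140) - p(136) + p(127) + p(122) - p(111) - p(105) + p(92) + p(85) - p(70) - p(62) + p(45) + p(36) - p(17) - p(7)
= 118159068427 + 107438159466 - 80630964769 - 66493182097 + 40853235313 + 30388671978 - 15065878135 - 10015581680 + 3913864295 + 2291320912 - 679903203 - 342325709 + 72533807 + 30167357 - 4087968 - 1300156 + 89134 + 17977 - 297 - 15
= 129913904637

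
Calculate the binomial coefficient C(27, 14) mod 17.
0

Using Lucas' theorem:
Write n=27 and k=14 in base 17:
n in base 17: [1, 10]
k in base 17: [0, 14]
C(27,14) mod 17 = ∏ C(n_i, k_i) mod 17
Digit binomials (mod 17): C(1,0) = 1; C(10,14) = 0 (k_i > n_i)
Product: 1 × 0 = 0 ≡ 0 (mod 17)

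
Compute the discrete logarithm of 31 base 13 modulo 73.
49

Baby-step giant-step with step n = ⌈√73⌉ = 9.
Baby steps 13^j mod 73 (j:value) for j=0..8: 0:1, 1:13, 2:23, 3:7, 4:18, 5:15, 6:49, 7:53, 8:32.
Giant-step multiplier: 13^(-9) ≡ 13^(72-9) = 13^63 ≡ 63 (mod 73).
Giant steps γ_i = 31·63^i mod 73: γ_0=31, γ_1=55, γ_2=34, γ_3=25, γ_4=42, γ_5=18 (in table at j=4).
x = i·n + j = 5·9 + 4 = 49.
Check: 13^49 ≡ 31 (mod 73).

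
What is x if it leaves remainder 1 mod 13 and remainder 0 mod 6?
66

Using Chinese Remainder Theorem:
M = 13 × 6 = 78
M1 = 6, M2 = 13
y1 = 6^(-1) mod 13 = 11
y2 = 13^(-1) mod 6 = 1
x = (1×6×11 + 0×13×1) mod 78 = 66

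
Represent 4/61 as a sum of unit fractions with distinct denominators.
1/16 + 1/326 + 1/159088

Greedy algorithm:
4/61: ceiling(61/4) = 16, use 1/16
3/976: ceiling(976/3) = 326, use 1/326
1/159088: ceiling(159088/1) = 159088, use 1/159088
Result: 4/61 = 1/16 + 1/326 + 1/159088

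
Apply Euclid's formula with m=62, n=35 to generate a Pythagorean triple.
(2619, 4340, 5069)

Euclid's formula: a = m² - n², b = 2mn, c = m² + n²
m = 62, n = 35
a = 62² - 35² = 3844 - 1225 = 2619
b = 2 × 62 × 35 = 4340
c = 62² + 35² = 3844 + 1225 = 5069
Verification: 2619² + 4340² = 6859161 + 18835600 = 25694761 = 5069² ✓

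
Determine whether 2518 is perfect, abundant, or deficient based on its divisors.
deficient

Proper divisors of 2518: sum = 1 + 2 + 1259 = 1262
Since 1262 < 2518, 2518 is deficient.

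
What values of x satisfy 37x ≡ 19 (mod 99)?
x ≡ 46 (mod 99)

gcd(37, 99) = 1, which divides 19, so solutions exist.
Find 37^(-1) mod 99 by the extended Euclidean algorithm:
99 = 2 × 37 + 25  ⟹  25 = (1)·99 + (-2)·37
37 = 1 × 25 + 12  ⟹  12 = (-1)·99 + (3)·37
25 = 2 × 12 + 1  ⟹  1 = (3)·99 + (-8)·37
So (-8)·37 ≡ 1 (mod 99), i.e. 37^(-1) ≡ -8 ≡ 91 (mod 99).
x ≡ 91 × 19 = 1729 ≡ 46 (mod 99).
Check: 37 × 46 = 1702 ≡ 19 (mod 99).
Unique solution: x ≡ 46 (mod 99)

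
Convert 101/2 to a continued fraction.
[50; 2]

Euclidean algorithm steps:
101 = 50 × 2 + 1
2 = 2 × 1 + 0
Continued fraction: [50; 2]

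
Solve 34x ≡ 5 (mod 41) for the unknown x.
x ≡ 11 (mod 41)

gcd(34, 41) = 1, which divides 5, so solutions exist.
Find 34^(-1) mod 41 by the extended Euclidean algorithm:
41 = 1 × 34 + 7  ⟹  7 = (1)·41 + (-1)·34
34 = 4 × 7 + 6  ⟹  6 = (-4)·41 + (5)·34
7 = 1 × 6 + 1  ⟹  1 = (5)·41 + (-6)·34
So (-6)·34 ≡ 1 (mod 41), i.e. 34^(-1) ≡ -6 ≡ 35 (mod 41).
x ≡ 35 × 5 = 175 ≡ 11 (mod 41).
Check: 34 × 11 = 374 ≡ 5 (mod 41).
Unique solution: x ≡ 11 (mod 41)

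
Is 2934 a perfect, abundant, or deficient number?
abundant

Proper divisors of 2934: sum = 1 + 2 + 3 + 6 + 9 + 18 + 163 + 326 + 489 + 978 + 1467 = 3462
Since 3462 > 2934, 2934 is abundant.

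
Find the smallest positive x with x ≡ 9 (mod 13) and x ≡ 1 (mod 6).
61

Using Chinese Remainder Theorem:
M = 13 × 6 = 78
M1 = 6, M2 = 13
y1 = 6^(-1) mod 13 = 11
y2 = 13^(-1) mod 6 = 1
x = (9×6×11 + 1×13×1) mod 78 = 61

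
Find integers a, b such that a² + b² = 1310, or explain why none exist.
Not possible

Factorization: 1310 = 2 × 5 × 131
By Fermat: n is sum of two squares iff every prime p ≡ 3 (mod 4) appears to even power.
Prime(s) ≡ 3 (mod 4) with odd exponent: [(131, 1)]
Therefore 1310 cannot be expressed as a² + b².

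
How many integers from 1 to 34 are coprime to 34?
16

34 = 2 × 17
φ(n) = n × ∏(1 - 1/p) for each prime p dividing n
φ(34) = 34 × (1 - 1/2) × (1 - 1/17) = 16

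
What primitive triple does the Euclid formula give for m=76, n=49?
(3375, 7448, 8177)

Euclid's formula: a = m² - n², b = 2mn, c = m² + n²
m = 76, n = 49
a = 76² - 49² = 5776 - 2401 = 3375
b = 2 × 76 × 49 = 7448
c = 76² + 49² = 5776 + 2401 = 8177
Verification: 3375² + 7448² = 11390625 + 55472704 = 66863329 = 8177² ✓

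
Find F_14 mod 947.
377

Matrix identity: Q^n = [[F_(n+1), F_n], [F_n, F_(n-1)]] with Q = [[1,1],[1,0]].
n = 14 = 1110₂. Square-and-multiply, entries mod 947:
Q^1 = [[1,1],[1,0]]
Q^3 = (Q^1)²·Q = [[3,2],[2,1]]
Q^7 = (Q^3)²·Q = [[21,13],[13,8]]
Q^14 = (Q^7)² = [[610,377],[377,233]]
F_14 mod 947 = Q^14[0][1] = 377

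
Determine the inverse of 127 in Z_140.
43

gcd(127, 140) = 1, so the inverse exists.
Extended Euclidean algorithm on (140, 127):
140 = 1 × 127 + 13  ⟹  13 = (1)·140 + (-1)·127
127 = 9 × 13 + 10  ⟹  10 = (-9)·140 + (10)·127
13 = 1 × 10 + 3  ⟹  3 = (10)·140 + (-11)·127
10 = 3 × 3 + 1  ⟹  1 = (-39)·140 + (43)·127
So (43)·127 ≡ 1 (mod 140), i.e. 127^(-1) ≡ 43 (mod 140).
Check: 127 × 43 = 5461 ≡ 1 (mod 140)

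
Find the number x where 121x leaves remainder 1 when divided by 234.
205

gcd(121, 234) = 1, so the inverse exists.
Extended Euclidean algorithm on (234, 121):
234 = 1 × 121 + 113  ⟹  113 = (1)·234 + (-1)·121
121 = 1 × 113 + 8  ⟹  8 = (-1)·234 + (2)·121
113 = 14 × 8 + 1  ⟹  1 = (15)·234 + (-29)·121
So (-29)·121 ≡ 1 (mod 234), i.e. 121^(-1) ≡ -29 ≡ 205 (mod 234).
Check: 121 × 205 = 24805 ≡ 1 (mod 234)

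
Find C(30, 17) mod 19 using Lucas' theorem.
0

Using Lucas' theorem:
Write n=30 and k=17 in base 19:
n in base 19: [1, 11]
k in base 19: [0, 17]
C(30,17) mod 19 = ∏ C(n_i, k_i) mod 19
Digit binomials (mod 19): C(1,0) = 1; C(11,17) = 0 (k_i > n_i)
Product: 1 × 0 = 0 ≡ 0 (mod 19)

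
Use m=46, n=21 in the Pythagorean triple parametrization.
(1675, 1932, 2557)

Euclid's formula: a = m² - n², b = 2mn, c = m² + n²
m = 46, n = 21
a = 46² - 21² = 2116 - 441 = 1675
b = 2 × 46 × 21 = 1932
c = 46² + 21² = 2116 + 441 = 2557
Verification: 1675² + 1932² = 2805625 + 3732624 = 6538249 = 2557² ✓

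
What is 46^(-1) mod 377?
41

gcd(46, 377) = 1, so the inverse exists.
Extended Euclidean algorithm on (377, 46):
377 = 8 × 46 + 9  ⟹  9 = (1)·377 + (-8)·46
46 = 5 × 9 + 1  ⟹  1 = (-5)·377 + (41)·46
So (41)·46 ≡ 1 (mod 377), i.e. 46^(-1) ≡ 41 (mod 377).
Check: 46 × 41 = 1886 ≡ 1 (mod 377)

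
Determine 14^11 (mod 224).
0

Repeated squaring. Binary of 11 = 1011.
14^1 ≡ 14 (mod 224); 14^2 ≡ 196 (mod 224); 14^4 ≡ 112 (mod 224); 14^8 ≡ 0 (mod 224)
14^11 = 14^1 × 14^2 × 14^8 ≡ 0 (mod 224)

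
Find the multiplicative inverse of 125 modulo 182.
83

gcd(125, 182) = 1, so the inverse exists.
Extended Euclidean algorithm on (182, 125):
182 = 1 × 125 + 57  ⟹  57 = (1)·182 + (-1)·125
125 = 2 × 57 + 11  ⟹  11 = (-2)·182 + (3)·125
57 = 5 × 11 + 2  ⟹  2 = (11)·182 + (-16)·125
11 = 5 × 2 + 1  ⟹  1 = (-57)·182 + (83)·125
So (83)·125 ≡ 1 (mod 182), i.e. 125^(-1) ≡ 83 (mod 182).
Check: 125 × 83 = 10375 ≡ 1 (mod 182)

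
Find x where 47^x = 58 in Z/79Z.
69

Baby-step giant-step with step n = ⌈√79⌉ = 9.
Baby steps 47^j mod 79 (j:value) for j=0..8: 0:1, 1:47, 2:76, 3:17, 4:9, 5:28, 6:52, 7:74, 8:2.
Giant-step multiplier: 47^(-9) ≡ 47^(78-9) = 47^69 ≡ 58 (mod 79).
Giant steps γ_i = 58·58^i mod 79: γ_0=58, γ_1=46, γ_2=61, γ_3=62, γ_4=41, γ_5=8, γ_6=69, γ_7=52 (in table at j=6).
x = i·n + j = 7·9 + 6 = 69.
Check: 47^69 ≡ 58 (mod 79).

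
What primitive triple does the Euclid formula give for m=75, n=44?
(3689, 6600, 7561)

Euclid's formula: a = m² - n², b = 2mn, c = m² + n²
m = 75, n = 44
a = 75² - 44² = 5625 - 1936 = 3689
b = 2 × 75 × 44 = 6600
c = 75² + 44² = 5625 + 1936 = 7561
Verification: 3689² + 6600² = 13608721 + 43560000 = 57168721 = 7561² ✓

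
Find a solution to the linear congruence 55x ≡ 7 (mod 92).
x ≡ 57 (mod 92)

gcd(55, 92) = 1, which divides 7, so solutions exist.
Find 55^(-1) mod 92 by the extended Euclidean algorithm:
92 = 1 × 55 + 37  ⟹  37 = (1)·92 + (-1)·55
55 = 1 × 37 + 18  ⟹  18 = (-1)·92 + (2)·55
37 = 2 × 18 + 1  ⟹  1 = (3)·92 + (-5)·55
So (-5)·55 ≡ 1 (mod 92), i.e. 55^(-1) ≡ -5 ≡ 87 (mod 92).
x ≡ 87 × 7 = 609 ≡ 57 (mod 92).
Check: 55 × 57 = 3135 ≡ 7 (mod 92).
Unique solution: x ≡ 57 (mod 92)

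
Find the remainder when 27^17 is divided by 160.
27

Repeated squaring. Binary of 17 = 10001.
27^1 ≡ 27 (mod 160); 27^2 ≡ 89 (mod 160); 27^4 ≡ 81 (mod 160); 27^8 ≡ 1 (mod 160); 27^16 ≡ 1 (mod 160)
27^17 = 27^1 × 27^16 ≡ 27 (mod 160)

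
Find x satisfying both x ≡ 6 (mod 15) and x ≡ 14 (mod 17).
201

Using Chinese Remainder Theorem:
M = 15 × 17 = 255
M1 = 17, M2 = 15
y1 = 17^(-1) mod 15 = 8
y2 = 15^(-1) mod 17 = 8
x = (6×17×8 + 14×15×8) mod 255 = 201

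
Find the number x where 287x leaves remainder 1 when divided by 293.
244

gcd(287, 293) = 1, so the inverse exists.
Extended Euclidean algorithm on (293, 287):
293 = 1 × 287 + 6  ⟹  6 = (1)·293 + (-1)·287
287 = 47 × 6 + 5  ⟹  5 = (-47)·293 + (48)·287
6 = 1 × 5 + 1  ⟹  1 = (48)·293 + (-49)·287
So (-49)·287 ≡ 1 (mod 293), i.e. 287^(-1) ≡ -49 ≡ 244 (mod 293).
Check: 287 × 244 = 70028 ≡ 1 (mod 293)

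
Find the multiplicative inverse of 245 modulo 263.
73

gcd(245, 263) = 1, so the inverse exists.
Extended Euclidean algorithm on (263, 245):
263 = 1 × 245 + 18  ⟹  18 = (1)·263 + (-1)·245
245 = 13 × 18 + 11  ⟹  11 = (-13)·263 + (14)·245
18 = 1 × 11 + 7  ⟹  7 = (14)·263 + (-15)·245
11 = 1 × 7 + 4  ⟹  4 = (-27)·263 + (29)·245
7 = 1 × 4 + 3  ⟹  3 = (41)·263 + (-44)·245
4 = 1 × 3 + 1  ⟹  1 = (-68)·263 + (73)·245
So (73)·245 ≡ 1 (mod 263), i.e. 245^(-1) ≡ 73 (mod 263).
Check: 245 × 73 = 17885 ≡ 1 (mod 263)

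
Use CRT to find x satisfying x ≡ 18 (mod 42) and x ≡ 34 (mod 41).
690

Using Chinese Remainder Theorem:
M = 42 × 41 = 1722
M1 = 41, M2 = 42
y1 = 41^(-1) mod 42 = 41
y2 = 42^(-1) mod 41 = 1
x = (18×41×41 + 34×42×1) mod 1722 = 690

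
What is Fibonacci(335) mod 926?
313

Matrix identity: Q^n = [[F_(n+1), F_n], [F_n, F_(n-1)]] with Q = [[1,1],[1,0]].
n = 335 = 101001111₂. Square-and-multiply, entries mod 926:
Q^1 = [[1,1],[1,0]]
Q^2 = (Q^1)² = [[2,1],[1,1]]
Q^5 = (Q^2)²·Q = [[8,5],[5,3]]
Q^10 = (Q^5)² = [[89,55],[55,34]]
Q^20 = (Q^10)² = [[760,283],[283,477]]
Q^41 = (Q^20)²·Q = [[272,229],[229,43]]
Q^83 = (Q^41)²·Q = [[396,489],[489,833]]
Q^167 = (Q^83)²·Q = [[542,535],[535,7]]
Q^335 = (Q^167)²·Q = [[486,313],[313,173]]
F_335 mod 926 = Q^335[0][1] = 313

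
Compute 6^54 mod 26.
12

Repeated squaring. Binary of 54 = 110110.
6^1 ≡ 6 (mod 26); 6^2 ≡ 10 (mod 26); 6^4 ≡ 22 (mod 26); 6^8 ≡ 16 (mod 26); 6^16 ≡ 22 (mod 26); 6^32 ≡ 16 (mod 26)
6^54 = 6^2 × 6^4 × 6^16 × 6^32 ≡ 12 (mod 26)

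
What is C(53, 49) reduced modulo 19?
16

Using Lucas' theorem:
Write n=53 and k=49 in base 19:
n in base 19: [2, 15]
k in base 19: [2, 11]
C(53,49) mod 19 = ∏ C(n_i, k_i) mod 19
Digit binomials (mod 19): C(2,2) = 1; C(15,11) = 1365 ≡ 16
Product: 1 × 16 = 16 ≡ 16 (mod 19)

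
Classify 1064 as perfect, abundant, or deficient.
abundant

Proper divisors of 1064: sum = 1 + 2 + 4 + 7 + 8 + 14 + 19 + 28 + 38 + 56 + 76 + 133 + 152 + 266 + 532 = 1336
Since 1336 > 1064, 1064 is abundant.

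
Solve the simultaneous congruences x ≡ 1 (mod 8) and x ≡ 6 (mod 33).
105

Using Chinese Remainder Theorem:
M = 8 × 33 = 264
M1 = 33, M2 = 8
y1 = 33^(-1) mod 8 = 1
y2 = 8^(-1) mod 33 = 29
x = (1×33×1 + 6×8×29) mod 264 = 105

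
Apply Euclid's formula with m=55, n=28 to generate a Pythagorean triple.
(2241, 3080, 3809)

Euclid's formula: a = m² - n², b = 2mn, c = m² + n²
m = 55, n = 28
a = 55² - 28² = 3025 - 784 = 2241
b = 2 × 55 × 28 = 3080
c = 55² + 28² = 3025 + 784 = 3809
Verification: 2241² + 3080² = 5022081 + 9486400 = 14508481 = 3809² ✓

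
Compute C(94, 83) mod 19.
18

Using Lucas' theorem:
Write n=94 and k=83 in base 19:
n in base 19: [4, 18]
k in base 19: [4, 7]
C(94,83) mod 19 = ∏ C(n_i, k_i) mod 19
Digit binomials (mod 19): C(4,4) = 1; C(18,7) = 31824 ≡ 18
Product: 1 × 18 = 18 ≡ 18 (mod 19)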